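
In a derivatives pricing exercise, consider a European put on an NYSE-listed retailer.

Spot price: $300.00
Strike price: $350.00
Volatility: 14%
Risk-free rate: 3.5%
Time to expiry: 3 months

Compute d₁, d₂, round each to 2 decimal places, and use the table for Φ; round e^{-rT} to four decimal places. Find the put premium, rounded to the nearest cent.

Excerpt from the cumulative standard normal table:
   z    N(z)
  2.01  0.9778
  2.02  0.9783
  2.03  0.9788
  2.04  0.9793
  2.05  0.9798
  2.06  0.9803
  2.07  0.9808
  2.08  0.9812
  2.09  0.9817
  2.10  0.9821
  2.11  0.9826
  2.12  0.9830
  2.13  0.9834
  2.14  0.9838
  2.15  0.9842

$47.13

σ√T = 0.14 × 0.5000 = 0.0700
d₁ = [ln(300/350) + (0.035 + ½·0.14²)·0.25] / (σ√T) = (-0.1542 + 0.0112) / 0.0700 = -2.0422 → -2.04
d₂ = -2.0422 − 0.0700 = -2.1122 → -2.11
exp(−rT) = exp(−0.035·0.25) = 0.9913
N(−d₂) = N(2.11) = 0.9826;  N(−d₁) = N(2.04) = 0.9793
P = 350·0.9913·0.9826 − 300·0.9793 = 340.9180 − 293.7900 = 47.1280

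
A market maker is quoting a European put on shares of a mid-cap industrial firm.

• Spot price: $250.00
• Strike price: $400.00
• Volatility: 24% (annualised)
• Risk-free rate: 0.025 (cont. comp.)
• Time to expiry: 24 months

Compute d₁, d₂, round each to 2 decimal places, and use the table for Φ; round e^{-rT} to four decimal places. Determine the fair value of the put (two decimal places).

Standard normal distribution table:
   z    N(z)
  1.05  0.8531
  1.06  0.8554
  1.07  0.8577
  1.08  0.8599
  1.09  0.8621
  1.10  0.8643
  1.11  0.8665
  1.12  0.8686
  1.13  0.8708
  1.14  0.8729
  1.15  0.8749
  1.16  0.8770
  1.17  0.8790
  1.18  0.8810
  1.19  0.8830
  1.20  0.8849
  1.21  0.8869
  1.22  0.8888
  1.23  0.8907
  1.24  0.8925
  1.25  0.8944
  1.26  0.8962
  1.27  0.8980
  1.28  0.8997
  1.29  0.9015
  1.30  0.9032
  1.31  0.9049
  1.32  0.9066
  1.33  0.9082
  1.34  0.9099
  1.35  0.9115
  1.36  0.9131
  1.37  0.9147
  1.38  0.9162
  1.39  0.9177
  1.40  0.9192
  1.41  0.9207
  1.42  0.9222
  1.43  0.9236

σ√T = 0.24·√2 = 0.3394
ln(S/K) + (r + σ²/2)T = ln(250/400) + (0.025 + 0.24²/2)·2 = -0.4700 + 0.1076 = -0.3624
d₁ = -0.3624 / 0.3394 = -1.0677 ⇒ -1.07
d₂ = d₁ − σ√T = -1.0677 − 0.3394 = -1.4072 ⇒ -1.41
exp(−rT) = exp(−0.025·2) = 0.9512
P = 400·0.9512·N(1.41) − 250·N(1.07) = 400·0.9512·0.9207 − 250·0.8577 = 350.3079 − 214.4250 = 135.8829

$135.88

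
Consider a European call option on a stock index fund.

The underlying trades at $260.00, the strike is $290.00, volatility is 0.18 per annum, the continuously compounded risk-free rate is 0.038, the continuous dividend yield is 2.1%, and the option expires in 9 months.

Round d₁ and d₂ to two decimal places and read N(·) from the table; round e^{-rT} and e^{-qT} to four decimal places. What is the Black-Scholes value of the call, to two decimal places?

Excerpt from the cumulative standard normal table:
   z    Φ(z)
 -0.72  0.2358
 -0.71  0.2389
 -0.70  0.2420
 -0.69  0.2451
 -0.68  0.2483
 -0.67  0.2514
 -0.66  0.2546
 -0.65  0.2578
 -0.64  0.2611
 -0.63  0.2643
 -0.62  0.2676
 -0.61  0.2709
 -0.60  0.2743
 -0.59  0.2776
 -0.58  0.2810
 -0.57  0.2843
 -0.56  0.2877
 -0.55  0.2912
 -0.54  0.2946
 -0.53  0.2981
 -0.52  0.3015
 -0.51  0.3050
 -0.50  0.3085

σ√T = 0.18·√0.75 = 0.1559
d₁ = [ln(260/290) + (0.038 − 0.021 + 0.18²/2)·0.75] / 0.1559 = [-0.1092 + 0.0249] / 0.1559 = -0.5408 → -0.54
d₂ = d₁ − σ√T = -0.5408 − 0.1559 = -0.6967 → -0.70
e^(−qT) = e^(−0.021·0.75) = 0.9844;  e^(−rT) = e^(−0.038·0.75) = 0.9719
N(d₁) = N(-0.54) = 0.2946;  N(d₂) = N(-0.70) = 0.2420
C = 260·0.9844·0.2946 − 290·0.9719·0.2420 = 75.4011 − 68.2079 = 7.1932

$7.19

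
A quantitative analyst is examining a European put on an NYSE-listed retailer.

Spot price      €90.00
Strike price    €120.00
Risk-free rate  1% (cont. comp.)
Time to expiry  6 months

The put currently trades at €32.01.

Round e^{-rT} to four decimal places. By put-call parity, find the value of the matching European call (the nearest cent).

€2.61

e^(−rT) = e^(−0.01·0.5) = 0.9950
Put-call parity: C − P = S − K·e^(−rT) = 90 − 120·0.9950 = 90 − 119.4000 = -29.4000
C = P + (C − P) = 32.01 + (-29.4000) = 2.6100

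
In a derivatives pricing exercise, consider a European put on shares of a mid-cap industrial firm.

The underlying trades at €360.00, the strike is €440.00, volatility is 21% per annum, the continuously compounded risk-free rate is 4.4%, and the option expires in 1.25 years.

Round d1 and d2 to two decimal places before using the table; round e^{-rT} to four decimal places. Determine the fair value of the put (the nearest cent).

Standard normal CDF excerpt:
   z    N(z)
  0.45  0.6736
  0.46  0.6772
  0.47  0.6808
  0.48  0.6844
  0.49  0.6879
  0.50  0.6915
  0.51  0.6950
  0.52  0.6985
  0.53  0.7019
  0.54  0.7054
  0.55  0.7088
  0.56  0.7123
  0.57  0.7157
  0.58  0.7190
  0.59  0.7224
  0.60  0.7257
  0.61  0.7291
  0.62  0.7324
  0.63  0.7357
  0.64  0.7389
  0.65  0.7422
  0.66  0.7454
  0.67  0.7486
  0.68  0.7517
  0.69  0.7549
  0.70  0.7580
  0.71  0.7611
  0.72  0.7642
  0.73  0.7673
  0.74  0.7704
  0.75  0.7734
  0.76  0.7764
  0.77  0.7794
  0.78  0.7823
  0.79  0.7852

σ√T = 0.21 × 1.1180 = 0.2348
d₁ = [ln(360/440) + (0.044 + 0.21²/2)·1.25] / 0.2348 = [-0.2007 + 0.0826] / 0.2348 = -0.5030 ≈ -0.50
d₂ = d₁ − σ√T = -0.5030 − 0.2348 = -0.7378 ≈ -0.74
exp(−rT) = exp(−0.044·1.25) = 0.9465
P = 440·0.9465·N(0.74) − 360·N(0.50) = 440·0.9465·0.7704 − 360·0.6915 = 320.8408 − 248.9400 = 71.9008

€71.90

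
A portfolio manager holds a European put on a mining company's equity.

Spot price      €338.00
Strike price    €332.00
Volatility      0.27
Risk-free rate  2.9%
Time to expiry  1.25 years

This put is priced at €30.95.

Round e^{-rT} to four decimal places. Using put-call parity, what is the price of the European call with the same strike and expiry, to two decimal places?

€48.77

e^(−rT) = e^(−0.029·1.25) = 0.9644
Put-call parity: C − P = S − K·e^(−rT) = 338 − 332·0.9644 = 338 − 320.1808 = 17.8192
C = P + (C − P) = 30.95 + (17.8192) = 48.7692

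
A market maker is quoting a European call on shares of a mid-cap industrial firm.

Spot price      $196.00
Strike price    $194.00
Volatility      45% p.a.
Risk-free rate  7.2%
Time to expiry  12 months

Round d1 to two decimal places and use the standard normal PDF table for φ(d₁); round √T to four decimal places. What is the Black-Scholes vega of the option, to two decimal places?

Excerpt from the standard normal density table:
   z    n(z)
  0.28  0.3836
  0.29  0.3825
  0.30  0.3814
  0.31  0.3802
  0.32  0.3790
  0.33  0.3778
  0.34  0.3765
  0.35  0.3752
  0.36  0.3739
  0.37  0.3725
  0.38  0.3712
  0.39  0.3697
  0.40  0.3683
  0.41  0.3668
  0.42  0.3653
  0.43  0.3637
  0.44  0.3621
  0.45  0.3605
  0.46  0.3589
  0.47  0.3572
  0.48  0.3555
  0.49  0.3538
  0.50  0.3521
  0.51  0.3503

71.89

σ√T = 0.45·√1 = 0.4500
d₁ = [ln(196/194) + (0.072 + ½·0.45²)·1] / (σ√T) = (0.0103 + 0.1733) / 0.4500 = 0.4078 which rounds to 0.41
√T = √1 = 1.0000
φ(d₁) = φ(0.41) = 0.3668
vega = S·φ(d₁)·√T = 196·0.3668·1.0000 = 71.8928
(The put has the same vega.)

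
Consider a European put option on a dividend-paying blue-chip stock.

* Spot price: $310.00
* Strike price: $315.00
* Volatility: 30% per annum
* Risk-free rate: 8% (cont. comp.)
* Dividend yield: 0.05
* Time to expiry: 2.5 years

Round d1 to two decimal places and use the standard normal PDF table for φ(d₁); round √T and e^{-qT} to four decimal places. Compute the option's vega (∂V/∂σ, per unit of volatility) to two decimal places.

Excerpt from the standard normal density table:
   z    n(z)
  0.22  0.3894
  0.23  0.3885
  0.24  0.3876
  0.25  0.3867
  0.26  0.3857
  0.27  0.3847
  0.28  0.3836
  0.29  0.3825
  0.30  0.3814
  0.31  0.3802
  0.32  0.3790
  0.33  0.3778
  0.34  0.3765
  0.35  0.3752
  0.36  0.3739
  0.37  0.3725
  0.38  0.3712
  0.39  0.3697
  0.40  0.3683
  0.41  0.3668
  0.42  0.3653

σ√T = 0.3·√2.5 = 0.4743
ln(S/K) + (r − q + σ²/2)T = ln(310/315) + (0.08 − 0.05 + 0.3²/2)·2.5 = -0.0160 + 0.1875 = 0.1715
d₁ = 0.1715 / 0.4743 = 0.3616 which rounds to 0.36
√T = √2.5 = 1.5811
φ(d₁) = φ(0.36) = 0.3739
e^(−qT) = e^(−0.05·2.5) = 0.8825
vega = S·e^(−qT)·φ(d₁)·√T = 310·0.8825·0.3739·1.5811 = 161.7302

161.73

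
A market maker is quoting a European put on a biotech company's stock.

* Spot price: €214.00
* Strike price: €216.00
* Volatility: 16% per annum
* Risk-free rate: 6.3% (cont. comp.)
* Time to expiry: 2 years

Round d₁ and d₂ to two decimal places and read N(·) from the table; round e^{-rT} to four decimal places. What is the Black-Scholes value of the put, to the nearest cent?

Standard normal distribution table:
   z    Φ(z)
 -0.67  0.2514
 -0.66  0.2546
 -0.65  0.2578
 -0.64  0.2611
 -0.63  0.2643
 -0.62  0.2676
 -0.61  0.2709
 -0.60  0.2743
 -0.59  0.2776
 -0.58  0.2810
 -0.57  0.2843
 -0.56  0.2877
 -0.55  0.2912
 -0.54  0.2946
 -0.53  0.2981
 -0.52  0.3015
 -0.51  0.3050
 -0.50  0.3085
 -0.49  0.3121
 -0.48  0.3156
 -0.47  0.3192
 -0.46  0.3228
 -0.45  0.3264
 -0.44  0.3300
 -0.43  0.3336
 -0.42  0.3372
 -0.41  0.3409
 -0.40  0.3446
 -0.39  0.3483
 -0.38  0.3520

€9.06

σ√T = 0.16·√2 = 0.2263
d₁ = [ln(214/216) + (0.063 + 0.16²/2)·2] / 0.2263 = [-0.0093 + 0.1516] / 0.2263 = 0.6289 which rounds to 0.63
d₂ = d₁ − σ√T = 0.6289 − 0.2263 = 0.4026 which rounds to 0.40
e^(−rT) = e^(−0.063·2) = 0.8816
N(−d₂) = N(-0.40) = 0.3446;  N(−d₁) = N(-0.63) = 0.2643
P = 216·0.8816·0.3446 − 214·0.2643 = 65.6207 − 56.5602 = 9.0605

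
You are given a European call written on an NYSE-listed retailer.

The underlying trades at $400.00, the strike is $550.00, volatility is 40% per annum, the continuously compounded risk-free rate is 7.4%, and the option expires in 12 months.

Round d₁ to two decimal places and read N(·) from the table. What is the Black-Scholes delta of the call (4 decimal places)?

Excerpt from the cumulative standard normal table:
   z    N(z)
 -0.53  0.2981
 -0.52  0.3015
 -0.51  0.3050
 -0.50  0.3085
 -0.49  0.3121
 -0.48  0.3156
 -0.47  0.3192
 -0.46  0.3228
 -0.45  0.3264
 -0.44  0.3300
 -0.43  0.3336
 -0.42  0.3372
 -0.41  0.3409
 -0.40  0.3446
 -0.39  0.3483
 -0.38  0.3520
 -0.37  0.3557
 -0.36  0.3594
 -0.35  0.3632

0.3409

σ√T = 0.4 × 1.0000 = 0.4000
ln(S/K) + (r + σ²/2)T = ln(400/550) + (0.074 + 0.4²/2)·1 = -0.3185 + 0.1540 = -0.1645
d₁ = -0.1645 / 0.4000 = -0.4111 ⇒ -0.41
N(d₁) = N(-0.41) = 0.3409
Δ_call = N(d₁) = 0.3409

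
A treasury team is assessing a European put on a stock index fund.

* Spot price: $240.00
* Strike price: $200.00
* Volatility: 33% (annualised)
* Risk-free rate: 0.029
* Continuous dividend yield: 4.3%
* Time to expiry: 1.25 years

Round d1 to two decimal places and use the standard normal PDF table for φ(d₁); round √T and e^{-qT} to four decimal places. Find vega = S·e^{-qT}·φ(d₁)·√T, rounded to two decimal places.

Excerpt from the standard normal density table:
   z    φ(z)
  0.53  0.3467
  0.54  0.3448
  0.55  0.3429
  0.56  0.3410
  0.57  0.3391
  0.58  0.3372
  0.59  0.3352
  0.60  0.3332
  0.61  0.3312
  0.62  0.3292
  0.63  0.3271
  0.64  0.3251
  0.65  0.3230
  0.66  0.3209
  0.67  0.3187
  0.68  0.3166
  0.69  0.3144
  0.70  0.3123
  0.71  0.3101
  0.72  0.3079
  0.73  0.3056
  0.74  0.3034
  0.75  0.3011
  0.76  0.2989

83.18

σ√T = 0.33 × 1.1180 = 0.3690
d₁ = [ln(240/200) + (0.029 − 0.043 + ½·0.33²)·1.25] / (σ√T) = (0.1823 + 0.0506) / 0.3690 = 0.6312 → 0.63
√T = √1.25 = 1.1180
φ(d₁) = φ(0.63) = 0.3271
e^(−qT) = e^(−0.043·1.25) = 0.9477
vega = S·e^(−qT)·φ(d₁)·√T = 240·0.9477·0.3271·1.1180 = 83.1772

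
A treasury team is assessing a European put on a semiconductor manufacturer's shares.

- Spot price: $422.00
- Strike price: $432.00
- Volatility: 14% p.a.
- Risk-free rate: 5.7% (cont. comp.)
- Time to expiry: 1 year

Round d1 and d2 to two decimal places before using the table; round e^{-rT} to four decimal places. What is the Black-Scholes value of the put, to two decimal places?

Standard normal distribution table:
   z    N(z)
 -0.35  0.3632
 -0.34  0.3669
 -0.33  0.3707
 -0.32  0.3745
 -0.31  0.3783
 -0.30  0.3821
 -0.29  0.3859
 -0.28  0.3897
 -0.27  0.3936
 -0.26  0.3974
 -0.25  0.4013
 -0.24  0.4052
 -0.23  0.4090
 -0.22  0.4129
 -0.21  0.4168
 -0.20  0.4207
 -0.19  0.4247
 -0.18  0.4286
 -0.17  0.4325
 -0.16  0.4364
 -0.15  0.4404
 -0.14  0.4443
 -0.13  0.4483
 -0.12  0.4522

σ√T = 0.14 × 1.0000 = 0.1400
ln(S/K) + (r + σ²/2)T = ln(422/432) + (0.057 + 0.14²/2)·1 = -0.0234 + 0.0668 = 0.0434
d₁ = 0.0434 / 0.1400 = 0.3099 → 0.31
d₂ = d₁ − σ√T = 0.3099 − 0.1400 = 0.1699 → 0.17
exp(−rT) = exp(−0.057·1) = 0.9446
N(−d₂) = N(-0.17) = 0.4325;  N(−d₁) = N(-0.31) = 0.3783
P = 432·0.9446·0.4325 − 422·0.3783 = 176.4891 − 159.6426 = 16.8465

$16.85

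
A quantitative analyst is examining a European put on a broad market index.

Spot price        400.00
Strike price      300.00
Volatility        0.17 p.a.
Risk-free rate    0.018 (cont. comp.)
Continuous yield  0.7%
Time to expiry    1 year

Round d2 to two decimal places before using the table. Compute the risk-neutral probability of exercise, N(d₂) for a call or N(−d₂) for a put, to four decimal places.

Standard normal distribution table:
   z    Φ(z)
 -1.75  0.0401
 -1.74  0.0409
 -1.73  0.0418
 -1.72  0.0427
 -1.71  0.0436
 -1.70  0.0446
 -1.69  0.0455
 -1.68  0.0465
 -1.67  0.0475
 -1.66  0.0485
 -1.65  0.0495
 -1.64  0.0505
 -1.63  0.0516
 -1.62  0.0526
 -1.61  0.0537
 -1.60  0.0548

0.0475

σ√T = 0.17 × 1.0000 = 0.1700
d₁ = [ln(400/300) + (0.018 − 0.007 + 0.17²/2)·1] / 0.1700 = [0.2877 + 0.0255] / 0.1700 = 1.8420 ⇒ 1.84
d₂ = d₁ − σ√T = 1.8420 − 0.1700 = 1.6720 ⇒ 1.67
Risk-neutral Pr[S_T < K] = N(−d₂) = N(-1.67) = 0.0475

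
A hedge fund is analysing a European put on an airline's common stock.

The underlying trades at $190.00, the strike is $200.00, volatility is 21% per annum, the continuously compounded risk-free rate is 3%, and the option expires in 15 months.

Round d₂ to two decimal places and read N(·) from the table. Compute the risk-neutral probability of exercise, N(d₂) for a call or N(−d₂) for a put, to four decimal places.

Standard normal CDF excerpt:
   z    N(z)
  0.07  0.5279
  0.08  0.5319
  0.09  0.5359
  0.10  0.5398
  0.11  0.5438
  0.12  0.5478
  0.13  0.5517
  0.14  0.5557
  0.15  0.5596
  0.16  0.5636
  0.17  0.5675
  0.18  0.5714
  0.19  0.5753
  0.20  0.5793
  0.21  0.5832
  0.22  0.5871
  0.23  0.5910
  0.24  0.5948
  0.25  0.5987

0.5714

T = 1.25;  σ√T = 0.2348
ln(S/K) + (r + σ²/2)T = ln(190/200) + (0.03 + 0.21²/2)·1.25 = -0.0513 + 0.0651 = 0.0138
d₁ = 0.0138 / 0.2348 = 0.0586 which rounds to 0.06
d₂ = d₁ − σ√T = 0.0586 − 0.2348 = -0.1761 which rounds to -0.18
Risk-neutral Pr[S_T < K] = N(−d₂) = N(0.18) = 0.5714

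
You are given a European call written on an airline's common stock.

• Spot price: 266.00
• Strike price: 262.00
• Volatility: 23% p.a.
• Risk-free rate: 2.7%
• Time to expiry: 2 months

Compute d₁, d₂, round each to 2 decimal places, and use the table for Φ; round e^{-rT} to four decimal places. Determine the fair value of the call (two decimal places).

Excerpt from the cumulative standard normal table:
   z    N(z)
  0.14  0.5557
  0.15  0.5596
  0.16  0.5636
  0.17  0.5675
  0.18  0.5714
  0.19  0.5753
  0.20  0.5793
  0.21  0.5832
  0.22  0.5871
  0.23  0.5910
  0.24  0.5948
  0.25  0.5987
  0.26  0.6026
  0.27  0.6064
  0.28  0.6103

13.29

T = 0.1667;  σ√T = 0.0939
d₁ = [ln(266/262) + (0.027 + 0.23²/2)·0.1667] / 0.0939 = [0.0152 + 0.0089] / 0.0939 = 0.2562 → 0.26
d₂ = d₁ − σ√T = 0.2562 − 0.0939 = 0.1623 → 0.16
exp(−rT) = exp(−0.027·0.1667) = 0.9955
N(d₁) = N(0.26) = 0.6026;  N(d₂) = N(0.16) = 0.5636
C = 266·0.6026 − 262·0.9955·0.5636 = 160.2916 − 146.9987 = 13.2929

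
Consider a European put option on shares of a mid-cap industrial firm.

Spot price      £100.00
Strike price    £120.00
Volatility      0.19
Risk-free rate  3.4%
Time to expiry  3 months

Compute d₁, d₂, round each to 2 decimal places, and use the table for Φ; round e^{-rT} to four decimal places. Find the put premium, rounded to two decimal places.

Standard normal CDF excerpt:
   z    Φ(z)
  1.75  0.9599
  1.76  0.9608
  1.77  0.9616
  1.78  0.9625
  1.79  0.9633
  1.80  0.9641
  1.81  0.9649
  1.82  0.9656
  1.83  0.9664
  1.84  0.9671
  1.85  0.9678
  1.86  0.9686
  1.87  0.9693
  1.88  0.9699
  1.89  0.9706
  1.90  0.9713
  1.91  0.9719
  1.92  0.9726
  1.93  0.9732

T = 0.25;  σ√T = 0.0950
d₁ = [ln(100/120) + (0.034 + 0.19²/2)·0.25] / 0.0950 = [-0.1823 + 0.0130] / 0.0950 = -1.7822 ≈ -1.78
d₂ = d₁ − σ√T = -1.7822 − 0.0950 = -1.8772 ≈ -1.88
e^(−rT) = e^(−0.034·0.25) = 0.9915
P = 120·0.9915·N(1.88) − 100·N(1.78) = 120·0.9915·0.9699 − 100·0.9625 = 115.3987 − 96.2500 = 19.1487

£19.15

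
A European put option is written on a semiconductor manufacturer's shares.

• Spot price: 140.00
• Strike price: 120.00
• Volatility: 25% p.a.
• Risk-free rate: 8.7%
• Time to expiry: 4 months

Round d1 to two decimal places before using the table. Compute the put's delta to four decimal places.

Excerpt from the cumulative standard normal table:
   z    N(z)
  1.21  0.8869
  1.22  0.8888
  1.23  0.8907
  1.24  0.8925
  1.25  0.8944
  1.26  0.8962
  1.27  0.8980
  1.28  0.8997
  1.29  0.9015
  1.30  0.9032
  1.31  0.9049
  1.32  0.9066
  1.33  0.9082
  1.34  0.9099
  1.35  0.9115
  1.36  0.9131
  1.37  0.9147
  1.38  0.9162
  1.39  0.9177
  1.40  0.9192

T = 0.3333;  σ√T = 0.1443
d₁ = [ln(140/120) + (0.087 + ½·0.25²)·0.3333] / (σ√T) = (0.1542 + 0.0394) / 0.1443 = 1.3411 ⇒ 1.34
N(d₁) = N(1.34) = 0.9099
Δ_put = N(d₁) − 1 = 0.9099 − 1 = -0.0901

-0.0901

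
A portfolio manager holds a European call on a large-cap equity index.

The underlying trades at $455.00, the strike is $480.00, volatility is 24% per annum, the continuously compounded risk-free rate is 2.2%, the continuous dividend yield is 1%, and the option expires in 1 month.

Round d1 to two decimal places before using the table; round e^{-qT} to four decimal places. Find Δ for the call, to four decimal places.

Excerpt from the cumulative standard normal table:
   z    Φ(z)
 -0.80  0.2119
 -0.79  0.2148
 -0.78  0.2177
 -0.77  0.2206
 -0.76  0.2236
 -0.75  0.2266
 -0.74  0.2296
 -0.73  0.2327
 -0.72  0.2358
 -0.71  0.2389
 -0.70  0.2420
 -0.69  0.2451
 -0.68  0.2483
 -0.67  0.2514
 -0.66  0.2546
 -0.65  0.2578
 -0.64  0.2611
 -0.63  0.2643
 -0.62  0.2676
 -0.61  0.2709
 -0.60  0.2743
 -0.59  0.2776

σ√T = 0.24·√0.08333 = 0.0693
d₁ = [ln(455/480) + (0.022 − 0.01 + 0.24²/2)·0.08333] / 0.0693 = [-0.0535 + 0.0034] / 0.0693 = -0.7230 → -0.72
N(d₁) = N(-0.72) = 0.2358
Δ_call = e^(−qT)·N(d₁) = 0.9992·0.2358 = 0.2356

0.2356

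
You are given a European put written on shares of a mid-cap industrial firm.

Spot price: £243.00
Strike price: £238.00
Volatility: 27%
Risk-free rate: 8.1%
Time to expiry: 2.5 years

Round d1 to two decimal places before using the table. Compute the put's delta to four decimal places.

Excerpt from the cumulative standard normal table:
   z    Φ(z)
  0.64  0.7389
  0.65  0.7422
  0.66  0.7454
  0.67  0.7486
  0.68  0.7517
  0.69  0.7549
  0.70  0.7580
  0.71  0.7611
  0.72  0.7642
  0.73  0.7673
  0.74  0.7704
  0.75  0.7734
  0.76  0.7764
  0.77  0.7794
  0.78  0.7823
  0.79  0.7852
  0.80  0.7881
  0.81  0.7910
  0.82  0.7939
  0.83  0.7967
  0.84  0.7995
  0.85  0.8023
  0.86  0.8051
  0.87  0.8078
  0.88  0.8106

σ√T = 0.27 × 1.5811 = 0.4269
d₁ = [ln(243/238) + (0.081 + 0.27²/2)·2.5] / 0.4269 = [0.0208 + 0.2936] / 0.4269 = 0.7365 ≈ 0.74
N(d₁) = N(0.74) = 0.7704
Δ_put = N(d₁) − 1 = 0.7704 − 1 = -0.2296

-0.2296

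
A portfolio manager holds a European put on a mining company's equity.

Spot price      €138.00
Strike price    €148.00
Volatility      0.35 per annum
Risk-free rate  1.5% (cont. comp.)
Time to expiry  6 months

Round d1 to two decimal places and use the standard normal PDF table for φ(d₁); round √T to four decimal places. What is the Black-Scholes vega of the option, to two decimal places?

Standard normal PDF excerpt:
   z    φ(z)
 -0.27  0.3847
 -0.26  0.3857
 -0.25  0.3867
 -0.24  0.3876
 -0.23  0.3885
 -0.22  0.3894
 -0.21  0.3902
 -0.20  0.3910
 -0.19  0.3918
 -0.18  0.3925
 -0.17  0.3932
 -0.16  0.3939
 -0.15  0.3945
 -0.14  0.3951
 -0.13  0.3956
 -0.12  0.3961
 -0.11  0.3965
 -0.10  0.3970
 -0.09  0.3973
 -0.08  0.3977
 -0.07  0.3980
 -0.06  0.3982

38.60

T = 0.5;  σ√T = 0.2475
ln(S/K) + (r + σ²/2)T = ln(138/148) + (0.015 + 0.35²/2)·0.5 = -0.0700 + 0.0381 = -0.0318
d₁ = -0.0318 / 0.2475 = -0.1286 → -0.13
√T = √0.5 = 0.7071
φ(d₁) = φ(-0.13) = 0.3956
vega = S·φ(d₁)·√T = 138·0.3956·0.7071 = 38.6026
(Call and put vega coincide under Black-Scholes.)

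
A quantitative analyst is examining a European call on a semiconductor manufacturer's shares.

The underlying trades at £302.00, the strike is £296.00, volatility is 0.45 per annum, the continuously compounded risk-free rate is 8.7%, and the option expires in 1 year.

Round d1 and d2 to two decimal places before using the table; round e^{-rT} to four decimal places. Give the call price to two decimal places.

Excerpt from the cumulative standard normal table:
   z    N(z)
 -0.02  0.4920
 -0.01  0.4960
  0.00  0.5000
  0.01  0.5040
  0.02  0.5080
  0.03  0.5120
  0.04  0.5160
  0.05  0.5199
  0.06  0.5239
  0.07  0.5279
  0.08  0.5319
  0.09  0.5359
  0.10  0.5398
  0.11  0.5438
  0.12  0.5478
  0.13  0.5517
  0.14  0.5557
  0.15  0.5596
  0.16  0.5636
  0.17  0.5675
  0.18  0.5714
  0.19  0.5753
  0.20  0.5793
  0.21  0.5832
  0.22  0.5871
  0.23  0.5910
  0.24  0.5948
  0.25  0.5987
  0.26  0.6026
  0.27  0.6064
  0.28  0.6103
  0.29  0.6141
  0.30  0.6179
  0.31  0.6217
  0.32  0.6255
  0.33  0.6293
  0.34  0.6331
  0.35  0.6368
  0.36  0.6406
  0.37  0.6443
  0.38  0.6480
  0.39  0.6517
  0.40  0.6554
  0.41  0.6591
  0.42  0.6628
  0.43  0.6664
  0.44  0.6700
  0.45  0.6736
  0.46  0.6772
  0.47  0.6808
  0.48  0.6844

£67.76

T = 1;  σ√T = 0.4500
d₁ = [ln(302/296) + (0.087 + ½·0.45²)·1] / (σ√T) = (0.0201 + 0.1883) / 0.4500 = 0.4629 which rounds to 0.46
d₂ = 0.4629 − 0.4500 = 0.0129 which rounds to 0.01
exp(−rT) = exp(−0.087·1) = 0.9167
N(d₁) = N(0.46) = 0.6772;  N(d₂) = N(0.01) = 0.5040
C = 302·0.6772 − 296·0.9167·0.5040 = 204.5144 − 136.7570 = 67.7574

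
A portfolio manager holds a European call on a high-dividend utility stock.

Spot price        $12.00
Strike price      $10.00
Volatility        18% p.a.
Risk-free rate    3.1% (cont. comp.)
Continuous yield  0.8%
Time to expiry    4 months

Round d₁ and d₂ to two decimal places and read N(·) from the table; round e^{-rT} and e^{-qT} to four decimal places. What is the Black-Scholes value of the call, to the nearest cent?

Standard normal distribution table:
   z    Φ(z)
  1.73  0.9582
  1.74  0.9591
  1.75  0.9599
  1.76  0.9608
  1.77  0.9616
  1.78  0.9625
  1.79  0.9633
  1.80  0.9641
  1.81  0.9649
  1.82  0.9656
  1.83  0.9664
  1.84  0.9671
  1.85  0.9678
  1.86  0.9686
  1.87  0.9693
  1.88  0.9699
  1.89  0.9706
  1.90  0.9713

$2.08

σ√T = 0.18 × 0.5774 = 0.1039
d₁ = [ln(12/10) + (0.031 − 0.008 + 0.18²/2)·0.3333] / 0.1039 = [0.1823 + 0.0131] / 0.1039 = 1.8801 which rounds to 1.88
d₂ = d₁ − σ√T = 1.8801 − 0.1039 = 1.7762 which rounds to 1.78
e^(−qT) = e^(−0.008·0.3333) = 0.9973;  e^(−rT) = e^(−0.031·0.3333) = 0.9897
C = 12·0.9973·N(1.88) − 10·0.9897·N(1.78) = 12·0.9973·0.9699 − 10·0.9897·0.9625 = 11.6074 − 9.5259 = 2.0815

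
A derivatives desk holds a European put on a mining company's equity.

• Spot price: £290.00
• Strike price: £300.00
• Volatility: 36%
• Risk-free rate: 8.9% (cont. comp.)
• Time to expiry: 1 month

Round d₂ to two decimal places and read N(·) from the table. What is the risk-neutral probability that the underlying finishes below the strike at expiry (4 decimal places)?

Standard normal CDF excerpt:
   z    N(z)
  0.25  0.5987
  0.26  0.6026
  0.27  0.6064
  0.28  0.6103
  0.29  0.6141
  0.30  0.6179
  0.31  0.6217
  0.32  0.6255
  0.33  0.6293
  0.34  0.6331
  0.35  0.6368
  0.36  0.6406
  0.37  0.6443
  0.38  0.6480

0.6217

T = 0.08333;  σ√T = 0.1039
d₁ = [ln(290/300) + (0.089 + 0.36²/2)·0.08333] / 0.1039 = [-0.0339 + 0.0128] / 0.1039 = -0.2029 ⇒ -0.20
d₂ = d₁ − σ√T = -0.2029 − 0.1039 = -0.3068 ⇒ -0.31
Risk-neutral Pr[S_T < K] = N(−d₂) = N(0.31) = 0.6217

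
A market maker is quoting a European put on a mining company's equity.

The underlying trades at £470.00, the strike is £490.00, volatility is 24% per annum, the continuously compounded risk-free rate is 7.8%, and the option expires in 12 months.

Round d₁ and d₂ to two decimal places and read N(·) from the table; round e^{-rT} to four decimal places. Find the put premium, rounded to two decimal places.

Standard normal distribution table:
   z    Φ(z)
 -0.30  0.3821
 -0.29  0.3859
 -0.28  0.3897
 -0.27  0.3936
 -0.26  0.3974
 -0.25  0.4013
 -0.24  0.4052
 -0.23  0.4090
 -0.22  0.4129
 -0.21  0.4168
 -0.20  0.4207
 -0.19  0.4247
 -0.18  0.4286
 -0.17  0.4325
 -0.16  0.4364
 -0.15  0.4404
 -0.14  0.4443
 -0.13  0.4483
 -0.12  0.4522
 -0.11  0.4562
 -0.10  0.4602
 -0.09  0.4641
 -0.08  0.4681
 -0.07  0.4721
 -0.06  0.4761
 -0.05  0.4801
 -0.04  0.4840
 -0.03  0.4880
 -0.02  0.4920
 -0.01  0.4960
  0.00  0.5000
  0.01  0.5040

£36.19

σ√T = 0.24 × 1.0000 = 0.2400
d₁ = [ln(470/490) + (0.078 + 0.24²/2)·1] / 0.2400 = [-0.0417 + 0.1068] / 0.2400 = 0.2714 → 0.27
d₂ = d₁ − σ√T = 0.2714 − 0.2400 = 0.0314 → 0.03
e^(−rT) = e^(−0.078·1) = 0.9250
N(−d₂) = N(-0.03) = 0.4880;  N(−d₁) = N(-0.27) = 0.3936
P = 490·0.9250·0.4880 − 470·0.3936 = 221.1860 − 184.9920 = 36.1940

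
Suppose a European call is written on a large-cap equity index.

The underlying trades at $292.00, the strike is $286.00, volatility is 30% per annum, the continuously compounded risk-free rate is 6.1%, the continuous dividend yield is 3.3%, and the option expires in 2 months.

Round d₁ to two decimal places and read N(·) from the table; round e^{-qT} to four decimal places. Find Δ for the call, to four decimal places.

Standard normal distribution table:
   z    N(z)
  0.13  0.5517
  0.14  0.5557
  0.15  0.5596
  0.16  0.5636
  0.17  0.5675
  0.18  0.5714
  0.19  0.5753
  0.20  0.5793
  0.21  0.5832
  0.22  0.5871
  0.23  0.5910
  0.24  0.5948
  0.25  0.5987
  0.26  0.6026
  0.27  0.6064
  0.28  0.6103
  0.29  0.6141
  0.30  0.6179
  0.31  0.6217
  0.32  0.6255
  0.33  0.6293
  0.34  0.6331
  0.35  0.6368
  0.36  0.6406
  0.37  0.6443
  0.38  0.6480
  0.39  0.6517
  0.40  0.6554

T = 0.1667;  σ√T = 0.1225
d₁ = [ln(292/286) + (0.061 − 0.033 + 0.3²/2)·0.1667] / 0.1225 = [0.0208 + 0.0122] / 0.1225 = 0.2689 → 0.27
N(d₁) = N(0.27) = 0.6064
Δ_call = exp(−qT)·N(d₁) = 0.9945·0.6064 = 0.6031

0.6031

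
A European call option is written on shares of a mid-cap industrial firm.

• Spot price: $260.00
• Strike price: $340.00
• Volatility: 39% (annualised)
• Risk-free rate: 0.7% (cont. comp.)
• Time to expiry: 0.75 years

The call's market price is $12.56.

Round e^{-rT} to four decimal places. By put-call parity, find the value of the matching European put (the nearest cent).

exp(−rT) = exp(−0.007·0.75) = 0.9948
Put-call parity: C − P = S − K·e^(−rT) = 260 − 340·0.9948 = 260 − 338.2320 = -78.2320
P = C − (C − P) = 12.56 − (-78.2320) = 90.7920

$90.79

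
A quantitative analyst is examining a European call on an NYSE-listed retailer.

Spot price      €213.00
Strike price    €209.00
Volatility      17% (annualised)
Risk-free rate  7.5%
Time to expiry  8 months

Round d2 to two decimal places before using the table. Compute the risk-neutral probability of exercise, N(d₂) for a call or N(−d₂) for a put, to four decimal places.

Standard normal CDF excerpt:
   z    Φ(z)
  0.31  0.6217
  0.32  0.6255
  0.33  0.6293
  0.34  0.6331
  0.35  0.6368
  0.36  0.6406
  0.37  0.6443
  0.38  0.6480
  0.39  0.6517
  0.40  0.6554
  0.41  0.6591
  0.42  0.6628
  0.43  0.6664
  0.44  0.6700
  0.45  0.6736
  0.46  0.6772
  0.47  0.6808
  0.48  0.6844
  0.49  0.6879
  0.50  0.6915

σ√T = 0.17·√0.6667 = 0.1388
d₁ = [ln(213/209) + (0.075 + 0.17²/2)·0.6667] / 0.1388 = [0.0190 + 0.0596] / 0.1388 = 0.5662 → 0.57
d₂ = d₁ − σ√T = 0.5662 − 0.1388 = 0.4274 → 0.43
Risk-neutral Pr[S_T > K] = N(d₂) = N(0.43) = 0.6664

0.6664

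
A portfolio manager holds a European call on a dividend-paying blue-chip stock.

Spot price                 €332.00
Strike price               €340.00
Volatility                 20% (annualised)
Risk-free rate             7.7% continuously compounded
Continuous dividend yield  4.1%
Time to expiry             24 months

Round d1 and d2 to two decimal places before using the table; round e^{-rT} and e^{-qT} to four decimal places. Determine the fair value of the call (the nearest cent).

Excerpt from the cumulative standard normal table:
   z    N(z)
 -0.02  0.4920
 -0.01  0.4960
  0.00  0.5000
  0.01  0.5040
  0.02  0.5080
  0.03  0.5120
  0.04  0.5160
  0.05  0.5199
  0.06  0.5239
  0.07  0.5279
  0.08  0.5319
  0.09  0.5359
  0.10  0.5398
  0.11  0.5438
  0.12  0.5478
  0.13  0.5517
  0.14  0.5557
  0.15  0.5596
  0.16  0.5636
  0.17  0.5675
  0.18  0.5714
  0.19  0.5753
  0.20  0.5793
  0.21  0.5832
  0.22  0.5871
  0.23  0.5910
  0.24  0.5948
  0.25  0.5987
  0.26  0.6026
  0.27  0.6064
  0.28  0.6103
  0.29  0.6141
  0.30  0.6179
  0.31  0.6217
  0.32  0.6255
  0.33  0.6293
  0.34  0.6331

€40.92

σ√T = 0.2 × 1.4142 = 0.2828
d₁ = [ln(332/340) + (0.077 − 0.041 + ½·0.2²)·2] / (σ√T) = (-0.0238 + 0.1120) / 0.2828 = 0.3118 which rounds to 0.31
d₂ = 0.3118 − 0.2828 = 0.0290 which rounds to 0.03
exp(−qT) = exp(−0.041·2) = 0.9213;  exp(−rT) = exp(−0.077·2) = 0.8573
N(d₁) = N(0.31) = 0.6217;  N(d₂) = N(0.03) = 0.5120
C = 332·0.9213·0.6217 − 340·0.8573·0.5120 = 190.1604 − 149.2388 = 40.9216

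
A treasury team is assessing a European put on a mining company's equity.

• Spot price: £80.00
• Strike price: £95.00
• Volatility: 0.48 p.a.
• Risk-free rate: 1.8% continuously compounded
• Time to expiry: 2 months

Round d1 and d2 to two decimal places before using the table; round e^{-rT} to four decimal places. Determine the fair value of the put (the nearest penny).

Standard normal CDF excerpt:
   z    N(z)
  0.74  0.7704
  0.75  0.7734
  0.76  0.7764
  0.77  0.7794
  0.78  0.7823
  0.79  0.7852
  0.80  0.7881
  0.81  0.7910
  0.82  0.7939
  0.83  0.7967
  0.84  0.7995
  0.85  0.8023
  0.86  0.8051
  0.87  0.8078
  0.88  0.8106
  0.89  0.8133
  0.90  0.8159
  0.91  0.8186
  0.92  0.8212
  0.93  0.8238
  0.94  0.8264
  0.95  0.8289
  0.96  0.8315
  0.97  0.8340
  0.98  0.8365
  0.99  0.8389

σ√T = 0.48 × 0.4082 = 0.1960
d₁ = [ln(80/95) + (0.018 + ½·0.48²)·0.1667] / (σ√T) = (-0.1719 + 0.0222) / 0.1960 = -0.7637 ≈ -0.76
d₂ = -0.7637 − 0.1960 = -0.9596 ≈ -0.96
exp(−rT) = exp(−0.018·0.1667) = 0.9970
N(−d₂) = N(0.96) = 0.8315;  N(−d₁) = N(0.76) = 0.7764
P = 95·0.9970·0.8315 − 80·0.7764 = 78.7555 − 62.1120 = 16.6435

£16.64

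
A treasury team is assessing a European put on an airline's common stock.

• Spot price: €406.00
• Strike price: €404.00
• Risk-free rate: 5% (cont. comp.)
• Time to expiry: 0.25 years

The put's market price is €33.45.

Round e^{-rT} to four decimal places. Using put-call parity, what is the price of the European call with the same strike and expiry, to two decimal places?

e^(−rT) = e^(−0.05·0.25) = 0.9876
Put-call parity: C − P = S − K·e^(−rT) = 406 − 404·0.9876 = 406 − 398.9904 = 7.0096
C = P + (C − P) = 33.45 + (7.0096) = 40.4596

€40.46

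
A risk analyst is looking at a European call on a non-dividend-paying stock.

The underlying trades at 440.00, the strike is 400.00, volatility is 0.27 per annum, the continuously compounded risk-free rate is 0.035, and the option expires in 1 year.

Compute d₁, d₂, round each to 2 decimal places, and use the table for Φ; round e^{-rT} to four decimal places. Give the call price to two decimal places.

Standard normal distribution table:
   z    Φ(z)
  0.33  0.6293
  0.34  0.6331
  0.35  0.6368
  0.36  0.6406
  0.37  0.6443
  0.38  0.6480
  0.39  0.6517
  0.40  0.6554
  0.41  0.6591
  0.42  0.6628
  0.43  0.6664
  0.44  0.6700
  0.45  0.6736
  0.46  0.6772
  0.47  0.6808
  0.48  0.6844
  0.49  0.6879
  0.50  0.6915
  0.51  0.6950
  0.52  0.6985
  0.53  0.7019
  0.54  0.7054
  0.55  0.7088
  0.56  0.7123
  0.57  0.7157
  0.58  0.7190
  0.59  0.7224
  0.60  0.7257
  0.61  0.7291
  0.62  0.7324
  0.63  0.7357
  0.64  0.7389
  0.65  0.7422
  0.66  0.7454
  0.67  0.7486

σ√T = 0.27·√1 = 0.2700
d₁ = [ln(440/400) + (0.035 + ½·0.27²)·1] / (σ√T) = (0.0953 + 0.0715) / 0.2700 = 0.6176 ≈ 0.62
d₂ = 0.6176 − 0.2700 = 0.3476 ≈ 0.35
e^(−rT) = e^(−0.035·1) = 0.9656
N(d₁) = N(0.62) = 0.7324;  N(d₂) = N(0.35) = 0.6368
C = 440·0.7324 − 400·0.9656·0.6368 = 322.2560 − 245.9576 = 76.2984

76.30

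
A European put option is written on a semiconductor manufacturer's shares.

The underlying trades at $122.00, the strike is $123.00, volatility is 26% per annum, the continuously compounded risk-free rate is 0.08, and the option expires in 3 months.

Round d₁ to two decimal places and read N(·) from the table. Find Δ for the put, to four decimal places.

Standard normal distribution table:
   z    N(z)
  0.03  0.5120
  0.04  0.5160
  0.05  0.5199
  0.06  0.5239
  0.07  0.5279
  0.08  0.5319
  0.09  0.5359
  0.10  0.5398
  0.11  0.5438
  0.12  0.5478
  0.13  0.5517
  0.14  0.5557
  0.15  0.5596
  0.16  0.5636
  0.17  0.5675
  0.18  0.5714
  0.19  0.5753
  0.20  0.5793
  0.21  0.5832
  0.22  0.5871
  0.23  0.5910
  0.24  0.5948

T = 0.25;  σ√T = 0.1300
d₁ = [ln(122/123) + (0.08 + 0.26²/2)·0.25] / 0.1300 = [-0.0082 + 0.0285] / 0.1300 = 0.1561 → 0.16
N(d₁) = N(0.16) = 0.5636
Δ_put = N(d₁) − 1 = 0.5636 − 1 = -0.4364

-0.4364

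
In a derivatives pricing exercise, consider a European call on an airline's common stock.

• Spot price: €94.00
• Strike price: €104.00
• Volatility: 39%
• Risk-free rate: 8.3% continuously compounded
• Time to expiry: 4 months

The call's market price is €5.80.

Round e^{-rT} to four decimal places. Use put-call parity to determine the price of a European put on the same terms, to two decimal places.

€12.96

exp(−rT) = exp(−0.083·0.3333) = 0.9727
Put-call parity: C − P = S − K·e^(−rT) = 94 − 104·0.9727 = 94 − 101.1608 = -7.1608
P = C − (C − P) = 5.80 − (-7.1608) = 12.9608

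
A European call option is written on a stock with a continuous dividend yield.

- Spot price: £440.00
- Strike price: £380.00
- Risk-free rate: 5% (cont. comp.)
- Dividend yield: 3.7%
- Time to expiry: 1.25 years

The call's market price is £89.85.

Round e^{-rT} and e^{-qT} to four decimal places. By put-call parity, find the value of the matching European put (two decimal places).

exp(−qT) = exp(−0.037·1.25) = 0.9548;  exp(−rT) = exp(−0.05·1.25) = 0.9394
Put-call parity: C − P = S·e^(−qT) − K·e^(−rT) = 440·0.9548 − 380·0.9394 = 420.1120 − 356.9720 = 63.1400
P = C − (C − P) = 89.85 − (63.1400) = 26.7100

£26.71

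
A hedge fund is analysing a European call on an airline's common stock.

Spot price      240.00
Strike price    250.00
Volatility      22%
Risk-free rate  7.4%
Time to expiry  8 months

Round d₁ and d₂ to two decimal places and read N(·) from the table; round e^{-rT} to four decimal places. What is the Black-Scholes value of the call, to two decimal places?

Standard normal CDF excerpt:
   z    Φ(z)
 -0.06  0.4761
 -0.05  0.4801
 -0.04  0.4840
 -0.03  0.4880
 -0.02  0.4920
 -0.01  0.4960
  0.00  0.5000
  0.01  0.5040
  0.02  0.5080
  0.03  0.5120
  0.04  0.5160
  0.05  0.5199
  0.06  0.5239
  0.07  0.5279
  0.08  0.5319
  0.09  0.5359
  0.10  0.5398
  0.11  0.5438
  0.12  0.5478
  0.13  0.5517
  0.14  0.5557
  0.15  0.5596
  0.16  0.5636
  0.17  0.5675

σ√T = 0.22·√0.6667 = 0.1796
d₁ = [ln(240/250) + (0.074 + ½·0.22²)·0.6667] / (σ√T) = (-0.0408 + 0.0655) / 0.1796 = 0.1372 ≈ 0.14
d₂ = 0.1372 − 0.1796 = -0.0424 ≈ -0.04
e^(−rT) = e^(−0.074·0.6667) = 0.9519
N(d₁) = N(0.14) = 0.5557;  N(d₂) = N(-0.04) = 0.4840
C = 240·0.5557 − 250·0.9519·0.4840 = 133.3680 − 115.1799 = 18.1881

18.19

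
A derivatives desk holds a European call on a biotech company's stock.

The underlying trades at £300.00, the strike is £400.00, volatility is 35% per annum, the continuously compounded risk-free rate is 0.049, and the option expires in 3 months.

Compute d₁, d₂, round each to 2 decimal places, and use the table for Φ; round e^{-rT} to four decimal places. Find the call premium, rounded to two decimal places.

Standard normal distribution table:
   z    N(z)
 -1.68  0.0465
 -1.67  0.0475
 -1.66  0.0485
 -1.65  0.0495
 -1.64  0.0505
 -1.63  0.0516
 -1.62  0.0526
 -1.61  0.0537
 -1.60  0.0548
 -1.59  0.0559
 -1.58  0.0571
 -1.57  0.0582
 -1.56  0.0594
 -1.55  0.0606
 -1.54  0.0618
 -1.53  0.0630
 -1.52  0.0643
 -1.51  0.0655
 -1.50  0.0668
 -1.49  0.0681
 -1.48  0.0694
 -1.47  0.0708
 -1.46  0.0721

£1.27

σ√T = 0.35·√0.25 = 0.1750
d₁ = [ln(300/400) + (0.049 + 0.35²/2)·0.25] / 0.1750 = [-0.2877 + 0.0276] / 0.1750 = -1.4864 ≈ -1.49
d₂ = d₁ − σ√T = -1.4864 − 0.1750 = -1.6614 ≈ -1.66
exp(−rT) = exp(−0.049·0.25) = 0.9878
C = 300·N(-1.49) − 400·0.9878·N(-1.66) = 300·0.0681 − 400·0.9878·0.0485 = 20.4300 − 19.1633 = 1.2667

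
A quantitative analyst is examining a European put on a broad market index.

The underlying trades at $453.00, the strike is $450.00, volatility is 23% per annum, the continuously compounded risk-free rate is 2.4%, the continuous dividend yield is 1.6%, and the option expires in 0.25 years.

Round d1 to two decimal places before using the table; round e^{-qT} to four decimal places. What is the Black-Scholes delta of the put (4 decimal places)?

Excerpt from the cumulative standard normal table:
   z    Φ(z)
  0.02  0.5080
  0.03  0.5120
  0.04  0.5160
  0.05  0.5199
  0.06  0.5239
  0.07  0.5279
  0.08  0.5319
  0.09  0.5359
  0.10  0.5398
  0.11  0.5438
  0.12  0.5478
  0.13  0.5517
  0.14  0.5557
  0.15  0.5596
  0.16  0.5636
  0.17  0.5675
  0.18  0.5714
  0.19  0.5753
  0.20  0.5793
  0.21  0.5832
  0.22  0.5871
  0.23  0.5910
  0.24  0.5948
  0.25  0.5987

-0.4465

σ√T = 0.23 × 0.5000 = 0.1150
ln(S/K) + (r − q + σ²/2)T = ln(453/450) + (0.024 − 0.016 + 0.23²/2)·0.25 = 0.0066 + 0.0086 = 0.0153
d₁ = 0.0153 / 0.1150 = 0.1327 ≈ 0.13
N(d₁) = N(0.13) = 0.5517
Δ_put = exp(−qT)·(N(d₁) − 1) = 0.9960·(0.5517 − 1) = -0.4465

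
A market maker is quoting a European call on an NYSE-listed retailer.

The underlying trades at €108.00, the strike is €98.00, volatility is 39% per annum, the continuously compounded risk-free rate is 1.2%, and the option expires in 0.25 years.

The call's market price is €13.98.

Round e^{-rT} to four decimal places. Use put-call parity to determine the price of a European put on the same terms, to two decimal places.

exp(−rT) = exp(−0.012·0.25) = 0.9970
Put-call parity: C − P = S − K·e^(−rT) = 108 − 98·0.9970 = 108 − 97.7060 = 10.2940
P = C − (C − P) = 13.98 − (10.2940) = 3.6860

€3.69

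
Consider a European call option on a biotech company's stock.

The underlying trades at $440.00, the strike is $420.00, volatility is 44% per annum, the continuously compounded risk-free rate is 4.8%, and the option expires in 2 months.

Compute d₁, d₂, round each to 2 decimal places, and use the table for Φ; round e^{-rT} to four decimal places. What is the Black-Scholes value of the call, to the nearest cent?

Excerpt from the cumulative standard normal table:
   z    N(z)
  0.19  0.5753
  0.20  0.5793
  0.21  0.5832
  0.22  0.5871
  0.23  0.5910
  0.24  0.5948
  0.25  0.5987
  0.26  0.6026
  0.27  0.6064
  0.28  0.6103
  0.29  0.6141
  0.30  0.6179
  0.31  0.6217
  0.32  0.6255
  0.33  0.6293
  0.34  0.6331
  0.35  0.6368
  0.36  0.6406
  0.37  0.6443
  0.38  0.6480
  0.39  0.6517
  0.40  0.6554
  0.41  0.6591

T = 0.1667;  σ√T = 0.1796
d₁ = [ln(440/420) + (0.048 + 0.44²/2)·0.1667] / 0.1796 = [0.0465 + 0.0241] / 0.1796 = 0.3933 which rounds to 0.39
d₂ = d₁ − σ√T = 0.3933 − 0.1796 = 0.2137 which rounds to 0.21
e^(−rT) = e^(−0.048·0.1667) = 0.9920
N(d₁) = N(0.39) = 0.6517;  N(d₂) = N(0.21) = 0.5832
C = 440·0.6517 − 420·0.9920·0.5832 = 286.7480 − 242.9844 = 43.7636

$43.76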